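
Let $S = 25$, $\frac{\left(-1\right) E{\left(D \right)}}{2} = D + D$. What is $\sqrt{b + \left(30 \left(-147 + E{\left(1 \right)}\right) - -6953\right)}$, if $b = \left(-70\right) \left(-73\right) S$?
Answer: $\sqrt{130173} \approx 360.79$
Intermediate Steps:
$E{\left(D \right)} = - 4 D$ ($E{\left(D \right)} = - 2 \left(D + D\right) = - 2 \cdot 2 D = - 4 D$)
$b = 127750$ ($b = \left(-70\right) \left(-73\right) 25 = 5110 \cdot 25 = 127750$)
$\sqrt{b + \left(30 \left(-147 + E{\left(1 \right)}\right) - -6953\right)} = \sqrt{127750 + \left(30 \left(-147 - 4\right) - -6953\right)} = \sqrt{127750 + \left(30 \left(-147 - 4\right) + 6953\right)} = \sqrt{127750 + \left(30 \left(-151\right) + 6953\right)} = \sqrt{127750 + \left(-4530 + 6953\right)} = \sqrt{127750 + 2423} = \sqrt{130173}$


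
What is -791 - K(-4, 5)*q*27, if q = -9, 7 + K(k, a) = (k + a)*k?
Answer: -3464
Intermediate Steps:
K(k, a) = -7 + k*(a + k) (K(k, a) = -7 + (k + a)*k = -7 + (a + k)*k = -7 + k*(a + k))
-791 - K(-4, 5)*q*27 = -791 - (-7 + (-4)² + 5*(-4))*(-9)*27 = -791 - (-7 + 16 - 20)*(-9)*27 = -791 - (-11*(-9))*27 = -791 - 99*27 = -791 - 1*2673 = -791 - 2673 = -3464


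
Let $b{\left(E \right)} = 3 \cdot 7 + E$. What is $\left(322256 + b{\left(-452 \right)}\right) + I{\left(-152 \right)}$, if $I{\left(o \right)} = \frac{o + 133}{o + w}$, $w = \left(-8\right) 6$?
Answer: $\frac{64365019}{200} \approx 3.2183 \cdot 10^{5}$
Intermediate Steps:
$w = -48$
$b{\left(E \right)} = 21 + E$
$I{\left(o \right)} = \frac{133 + o}{-48 + o}$ ($I{\left(o \right)} = \frac{o + 133}{o - 48} = \frac{133 + o}{-48 + o}$)
$\left(322256 + b{\left(-452 \right)}\right) + I{\left(-152 \right)} = \left(322256 + \left(21 - 452\right)\right) + \frac{133 - 152}{-48 - 152} = \left(322256 - 431\right) + \frac{1}{-200} \left(-19\right) = 321825 - - \frac{19}{200} = 321825 + \frac{19}{200} = \frac{64365019}{200}$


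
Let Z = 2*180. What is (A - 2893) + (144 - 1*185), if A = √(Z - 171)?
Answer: -2934 + 3*√21 ≈ -2920.3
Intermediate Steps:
Z = 360
A = 3*√21 (A = √(360 - 171) = √189 = 3*√21 ≈ 13.748)
(A - 2893) + (144 - 1*185) = (3*√21 - 2893) + (144 - 1*185) = (-2893 + 3*√21) + (144 - 185) = (-2893 + 3*√21) - 41 = -2934 + 3*√21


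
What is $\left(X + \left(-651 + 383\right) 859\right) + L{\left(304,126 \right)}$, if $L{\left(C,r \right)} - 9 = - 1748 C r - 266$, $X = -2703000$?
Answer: $-69888861$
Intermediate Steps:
$L{\left(C,r \right)} = -257 - 1748 C r$ ($L{\left(C,r \right)} = 9 + \left(- 1748 C r - 266\right) = 9 - \left(266 + 1748 C r\right) = -257 - 1748 C r$)
$\left(X + \left(-651 + 383\right) 859\right) + L{\left(304,126 \right)} = \left(-2703000 + \left(-651 + 383\right) 859\right) - \left(257 + 531392 \cdot 126\right) = \left(-2703000 - 230212\right) - 66955649 = -2933212 - 66955649 = -69888861$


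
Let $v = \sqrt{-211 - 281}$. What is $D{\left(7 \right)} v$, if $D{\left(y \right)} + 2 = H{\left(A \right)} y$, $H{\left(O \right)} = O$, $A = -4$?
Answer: $- 60 i \sqrt{123} \approx - 665.43 i$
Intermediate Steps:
$D{\left(y \right)} = -2 - 4 y$
$v = 2 i \sqrt{123}$ ($v = \sqrt{-492} = 2 i \sqrt{123} \approx 22.181 i$)
$D{\left(7 \right)} v = \left(-2 - 28\right) 2 i \sqrt{123} = - 30 \cdot 2 i \sqrt{123} = - 60 i \sqrt{123}$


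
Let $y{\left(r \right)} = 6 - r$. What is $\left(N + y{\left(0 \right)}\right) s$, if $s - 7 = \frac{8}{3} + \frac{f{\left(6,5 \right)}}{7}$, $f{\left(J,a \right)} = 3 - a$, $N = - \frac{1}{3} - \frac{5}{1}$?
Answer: $\frac{394}{63} \approx 6.254$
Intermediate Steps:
$N = - \frac{16}{3}$ ($N = \left(-1\right) \frac{1}{3} - 5 = - \frac{1}{3} - 5 = - \frac{16}{3} \approx -5.3333$)
$s = \frac{197}{21}$ ($s = 7 + \left(\frac{8}{3} + \frac{3 - 5}{7}\right) = 7 + \left(8 \cdot \frac{1}{3} + \left(3 - 5\right) \frac{1}{7}\right) = 7 + \left(\frac{8}{3} - \frac{2}{7}\right) = 7 + \frac{50}{21} = \frac{197}{21} \approx 9.381$)
$\left(N + y{\left(0 \right)}\right) s = \left(- \frac{16}{3} + \left(6 - 0\right)\right) \frac{197}{21} = \left(- \frac{16}{3} + \left(6 + 0\right)\right) \frac{197}{21} = \left(- \frac{16}{3} + 6\right) \frac{197}{21} = \frac{2}{3} \cdot \frac{197}{21} = \frac{394}{63}$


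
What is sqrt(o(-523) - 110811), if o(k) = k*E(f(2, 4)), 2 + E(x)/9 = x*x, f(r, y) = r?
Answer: 5*I*sqrt(4809) ≈ 346.73*I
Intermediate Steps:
E(x) = -18 + 9*x**2 (E(x) = -18 + 9*(x*x) = -18 + 9*x**2)
o(k) = 18*k (o(k) = k*(-18 + 9*2**2) = k*(-18 + 9*4) = k*(-18 + 36) = k*18 = 18*k)
sqrt(o(-523) - 110811) = sqrt(18*(-523) - 110811) = sqrt(-9414 - 110811) = sqrt(-120225) = 5*I*sqrt(4809)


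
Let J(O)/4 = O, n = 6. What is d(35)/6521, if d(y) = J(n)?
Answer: 24/6521 ≈ 0.0036804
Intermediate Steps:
J(O) = 4*O
d(y) = 24 (d(y) = 4*6 = 24)
d(35)/6521 = 24/6521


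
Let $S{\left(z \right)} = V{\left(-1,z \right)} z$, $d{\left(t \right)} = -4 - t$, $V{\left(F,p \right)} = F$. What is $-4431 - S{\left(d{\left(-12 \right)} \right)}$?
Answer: $-4423$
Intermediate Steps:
$S{\left(z \right)} = - z$
$-4431 - S{\left(d{\left(-12 \right)} \right)} = -4431 - - (-4 - -12) = -4431 - - (-4 + 12) = -4431 - \left(-1\right) 8 = -4431 - -8 = -4431 + 8 = -4423$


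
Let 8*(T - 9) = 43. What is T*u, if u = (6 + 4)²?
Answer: 2875/2 ≈ 1437.5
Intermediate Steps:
T = 115/8 (T = 9 + (⅛)*43 = 9 + 43/8 = 115/8 ≈ 14.375)
u = 100 (u = 10² = 100)
T*u = (115/8)*100 = 2875/2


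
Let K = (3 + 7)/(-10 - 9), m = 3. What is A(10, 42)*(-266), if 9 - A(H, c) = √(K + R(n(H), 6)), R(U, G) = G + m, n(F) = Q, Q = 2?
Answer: -2394 + 14*√3059 ≈ -1619.7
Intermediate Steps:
n(F) = 2
R(U, G) = 3 + G (R(U, G) = G + 3 = 3 + G)
K = -10/19 (K = 10/(-19) = 10*(-1/19) = -10/19 ≈ -0.52632)
A(H, c) = 9 - √3059/19 (A(H, c) = 9 - √(-10/19 + (3 + 6)) = 9 - √(-10/19 + 9) = 9 - √(161/19) = 9 - √3059/19)
A(10, 42)*(-266) = (9 - √3059/19)*(-266) = -2394 + 14*√3059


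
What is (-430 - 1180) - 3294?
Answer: -4904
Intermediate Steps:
(-430 - 1180) - 3294 = -1610 - 3294 = -4904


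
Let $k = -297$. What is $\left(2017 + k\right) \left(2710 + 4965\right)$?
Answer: $13201000$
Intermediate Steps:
$\left(2017 + k\right) \left(2710 + 4965\right) = \left(2017 - 297\right) \left(2710 + 4965\right) = 1720 \cdot 7675 = 13201000$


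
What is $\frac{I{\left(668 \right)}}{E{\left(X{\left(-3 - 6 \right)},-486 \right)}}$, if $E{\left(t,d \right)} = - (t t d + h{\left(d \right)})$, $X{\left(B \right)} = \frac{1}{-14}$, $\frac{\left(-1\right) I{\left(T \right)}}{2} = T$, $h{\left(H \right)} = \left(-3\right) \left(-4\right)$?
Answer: $\frac{130928}{933} \approx 140.33$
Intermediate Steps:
$h{\left(H \right)} = 12$
$I{\left(T \right)} = - 2 T$
$X{\left(B \right)} = - \frac{1}{14}$
$E{\left(t,d \right)} = -12 - d t^{2}$ ($E{\left(t,d \right)} = - (t t d + 12) = - (t^{2} d + 12) = - (d t^{2} + 12) = - (12 + d t^{2}) = -12 - d t^{2}$)
$\frac{I{\left(668 \right)}}{E{\left(X{\left(-3 - 6 \right)},-486 \right)}} = \frac{\left(-2\right) 668}{-12 - - 486 \left(- \frac{1}{14}\right)^{2}} = - \frac{1336}{-12 - \left(-486\right) \frac{1}{196}} = - \frac{1336}{-12 + \frac{243}{98}} = - \frac{1336}{- \frac{933}{98}} = \left(-1336\right) \left(- \frac{98}{933}\right) = \frac{130928}{933}$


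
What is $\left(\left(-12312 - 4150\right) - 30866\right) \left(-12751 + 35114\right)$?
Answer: $-1058396064$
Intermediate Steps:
$\left(\left(-12312 - 4150\right) - 30866\right) \left(-12751 + 35114\right) = \left(-16462 - 30866\right) 22363 = \left(-47328\right) 22363 = -1058396064$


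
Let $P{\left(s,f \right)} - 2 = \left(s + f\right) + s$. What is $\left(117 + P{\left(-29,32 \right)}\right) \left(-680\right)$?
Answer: $-63240$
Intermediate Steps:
$P{\left(s,f \right)} = 2 + f + 2 s$ ($P{\left(s,f \right)} = 2 + \left(\left(s + f\right) + s\right) = 2 + \left(\left(f + s\right) + s\right) = 2 + \left(f + 2 s\right) = 2 + f + 2 s$)
$\left(117 + P{\left(-29,32 \right)}\right) \left(-680\right) = \left(117 + \left(2 + 32 + 2 \left(-29\right)\right)\right) \left(-680\right) = \left(117 + \left(2 + 32 - 58\right)\right) \left(-680\right) = \left(117 - 24\right) \left(-680\right) = 93 \left(-680\right) = -63240$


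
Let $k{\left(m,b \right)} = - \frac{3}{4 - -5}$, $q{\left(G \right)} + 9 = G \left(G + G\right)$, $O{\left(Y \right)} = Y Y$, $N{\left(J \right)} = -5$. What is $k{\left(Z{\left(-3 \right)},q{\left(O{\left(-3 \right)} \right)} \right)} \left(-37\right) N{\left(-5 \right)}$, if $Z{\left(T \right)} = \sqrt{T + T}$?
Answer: $- \frac{185}{3} \approx -61.667$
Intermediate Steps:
$O{\left(Y \right)} = Y^{2}$
$Z{\left(T \right)} = \sqrt{2} \sqrt{T}$ ($Z{\left(T \right)} = \sqrt{2 T} = \sqrt{2} \sqrt{T}$)
$q{\left(G \right)} = -9 + 2 G^{2}$ ($q{\left(G \right)} = -9 + G \left(G + G\right) = -9 + G 2 G = -9 + 2 G^{2}$)
$k{\left(m,b \right)} = - \frac{1}{3}$ ($k{\left(m,b \right)} = - \frac{3}{4 + 5} = - \frac{3}{9} = \left(-3\right) \frac{1}{9} = - \frac{1}{3}$)
$k{\left(Z{\left(-3 \right)},q{\left(O{\left(-3 \right)} \right)} \right)} \left(-37\right) N{\left(-5 \right)} = \left(- \frac{1}{3}\right) \left(-37\right) \left(-5\right) = \frac{37}{3} \left(-5\right) = - \frac{185}{3}$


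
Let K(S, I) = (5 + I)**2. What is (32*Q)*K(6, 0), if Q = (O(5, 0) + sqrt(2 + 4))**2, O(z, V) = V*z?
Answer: 4800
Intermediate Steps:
Q = 6 (Q = (0*5 + sqrt(2 + 4))**2 = (0 + sqrt(6))**2 = (sqrt(6))**2 = 6)
(32*Q)*K(6, 0) = (32*6)*(5 + 0)**2 = 192*5**2 = 192*25 = 4800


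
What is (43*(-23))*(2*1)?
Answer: -1978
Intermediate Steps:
(43*(-23))*(2*1) = -989*2 = -1978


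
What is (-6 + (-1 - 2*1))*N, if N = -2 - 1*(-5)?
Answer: -27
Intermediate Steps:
N = 3 (N = -2 + 5 = 3)
(-6 + (-1 - 2*1))*N = (-6 + (-1 - 2*1))*3 = (-6 + (-1 - 2))*3 = (-6 - 3)*3 = -9*3 = -27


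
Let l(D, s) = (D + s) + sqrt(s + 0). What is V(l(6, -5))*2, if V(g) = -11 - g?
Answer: -24 - 2*I*sqrt(5) ≈ -24.0 - 4.4721*I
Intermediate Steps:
l(D, s) = D + s + sqrt(s) (l(D, s) = (D + s) + sqrt(s) = D + s + sqrt(s))
V(l(6, -5))*2 = (-11 - (6 - 5 + sqrt(-5)))*2 = (-11 - (6 - 5 + I*sqrt(5)))*2 = (-11 - (1 + I*sqrt(5)))*2 = (-11 + (-1 - I*sqrt(5)))*2 = (-12 - I*sqrt(5))*2 = -24 - 2*I*sqrt(5)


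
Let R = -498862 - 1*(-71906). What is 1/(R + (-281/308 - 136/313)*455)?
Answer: -13772/5888477697 ≈ -2.3388e-6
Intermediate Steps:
R = -426956 (R = -498862 + 71906 = -426956)
1/(R + (-281/308 - 136/313)*455) = 1/(-426956 + (-281/308 - 136/313)*455) = 1/(-426956 - 129841/96404*455) = 1/(-426956 - 8439665/13772) = 1/(-5888477697/13772) = -13772/5888477697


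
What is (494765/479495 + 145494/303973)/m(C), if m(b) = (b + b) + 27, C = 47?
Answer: 4002888125/320657773997 ≈ 0.012483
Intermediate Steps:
m(b) = 27 + 2*b (m(b) = 2*b + 27 = 27 + 2*b)
(494765/479495 + 145494/303973)/m(C) = (494765/479495 + 145494/303973)/(27 + 2*47) = (494765*(1/479495) + 145494*(1/303973))/(27 + 94) = (98953/95899 + 145494/303973)/121 = (44031769375/29150706727)*(1/121) = 4002888125/320657773997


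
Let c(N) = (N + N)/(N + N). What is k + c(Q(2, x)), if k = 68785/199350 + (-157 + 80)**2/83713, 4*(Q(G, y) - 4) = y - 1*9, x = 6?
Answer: 675095183/476805330 ≈ 1.4159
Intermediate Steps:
Q(G, y) = 7/4 + y/4 (Q(G, y) = 4 + (y - 1*9)/4 = 4 + (y - 9)/4 = 4 + (-9 + y)/4 = 4 + (-9/4 + y/4) = 7/4 + y/4)
c(N) = 1 (c(N) = (2*N)/((2*N)) = (2*N)*(1/(2*N)) = 1)
k = 198289853/476805330 (k = 68785*(1/199350) + (-77)**2*(1/83713) = 13757/39870 + 5929*(1/83713) = 13757/39870 + 847/11959 = 198289853/476805330 ≈ 0.41587)
k + c(Q(2, x)) = 198289853/476805330 + 1 = 675095183/476805330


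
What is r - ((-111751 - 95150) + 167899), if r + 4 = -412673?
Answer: -373675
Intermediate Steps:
r = -412677 (r = -4 - 412673 = -412677)
r - ((-111751 - 95150) + 167899) = -412677 - ((-111751 - 95150) + 167899) = -412677 - (-206901 + 167899) = -412677 - 1*(-39002) = -412677 + 39002 = -373675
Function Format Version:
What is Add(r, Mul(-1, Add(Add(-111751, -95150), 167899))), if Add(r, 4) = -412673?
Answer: -373675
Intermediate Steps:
r = -412677 (r = Add(-4, -412673) = -412677)
Add(r, Mul(-1, Add(Add(-111751, -95150), 167899))) = Add(-412677, Mul(-1, Add(Add(-111751, -95150), 167899))) = Add(-412677, Mul(-1, Add(-206901, 167899))) = Add(-412677, Mul(-1, -39002)) = Add(-412677, 39002) = -373675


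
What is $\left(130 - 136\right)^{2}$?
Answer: $36$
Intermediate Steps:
$\left(130 - 136\right)^{2} = \left(-6\right)^{2} = 36$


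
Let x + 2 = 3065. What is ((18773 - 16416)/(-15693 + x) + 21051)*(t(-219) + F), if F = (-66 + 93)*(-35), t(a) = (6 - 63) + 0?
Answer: -44400586091/2105 ≈ -2.1093e+7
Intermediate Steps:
t(a) = -57 (t(a) = -57 + 0 = -57)
x = 3063 (x = -2 + 3065 = 3063)
F = -945 (F = 27*(-35) = -945)
((18773 - 16416)/(-15693 + x) + 21051)*(t(-219) + F) = ((18773 - 16416)/(-15693 + 3063) + 21051)*(-57 - 945) = (2357/(-12630) + 21051)*(-1002) = (2357*(-1/12630) + 21051)*(-1002) = (-2357/12630 + 21051)*(-1002) = (265871773/12630)*(-1002) = -44400586091/2105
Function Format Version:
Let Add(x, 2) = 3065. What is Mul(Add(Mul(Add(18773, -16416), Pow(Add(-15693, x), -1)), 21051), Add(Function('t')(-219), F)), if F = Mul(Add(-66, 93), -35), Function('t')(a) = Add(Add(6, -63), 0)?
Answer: Rational(-44400586091, 2105) ≈ -2.1093e+7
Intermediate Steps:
Function('t')(a) = -57 (Function('t')(a) = Add(-57, 0) = -57)
x = 3063 (x = Add(-2, 3065) = 3063)
F = -945 (F = Mul(27, -35) = -945)
Mul(Add(Mul(Add(18773, -16416), Pow(Add(-15693, x), -1)), 21051), Add(Function('t')(-219), F)) = Mul(Add(Mul(Add(18773, -16416), Pow(Add(-15693, 3063), -1)), 21051), Add(-57, -945)) = Mul(Add(Mul(2357, Pow(-12630, -1)), 21051), -1002) = Mul(Add(Mul(2357, Rational(-1, 12630)), 21051), -1002) = Mul(Add(Rational(-2357, 12630), 21051), -1002) = Mul(Rational(265871773, 12630), -1002) = Rational(-44400586091, 2105)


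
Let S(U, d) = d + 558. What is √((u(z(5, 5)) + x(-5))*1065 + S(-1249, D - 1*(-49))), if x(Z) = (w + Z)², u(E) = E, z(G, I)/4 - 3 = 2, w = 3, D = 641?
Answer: 2*√6702 ≈ 163.73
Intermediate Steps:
z(G, I) = 20 (z(G, I) = 12 + 4*2 = 12 + 8 = 20)
S(U, d) = 558 + d
x(Z) = (3 + Z)²
√((u(z(5, 5)) + x(-5))*1065 + S(-1249, D - 1*(-49))) = √((20 + (3 - 5)²)*1065 + (558 + (641 - 1*(-49)))) = √((20 + (-2)²)*1065 + (558 + (641 + 49))) = √((20 + 4)*1065 + (558 + 690)) = √(24*1065 + 1248) = √(25560 + 1248) = √26808 = 2*√6702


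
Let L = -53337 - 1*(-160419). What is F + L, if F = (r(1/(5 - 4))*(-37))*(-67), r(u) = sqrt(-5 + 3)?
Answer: 107082 + 2479*I*sqrt(2) ≈ 1.0708e+5 + 3505.8*I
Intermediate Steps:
r(u) = I*sqrt(2) (r(u) = sqrt(-2) = I*sqrt(2))
L = 107082 (L = -53337 + 160419 = 107082)
F = 2479*I*sqrt(2) (F = ((I*sqrt(2))*(-37))*(-67) = -37*I*sqrt(2)*(-67) = 2479*I*sqrt(2) ≈ 3505.8*I)
F + L = 2479*I*sqrt(2) + 107082 = 107082 + 2479*I*sqrt(2)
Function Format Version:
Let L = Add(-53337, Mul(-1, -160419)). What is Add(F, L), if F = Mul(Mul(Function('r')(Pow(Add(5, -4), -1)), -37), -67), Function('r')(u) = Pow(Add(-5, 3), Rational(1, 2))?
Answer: Add(107082, Mul(2479, I, Pow(2, Rational(1, 2)))) ≈ Add(1.0708e+5, Mul(3505.8, I))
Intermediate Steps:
Function('r')(u) = Mul(I, Pow(2, Rational(1, 2))) (Function('r')(u) = Pow(-2, Rational(1, 2)) = Mul(I, Pow(2, Rational(1, 2))))
L = 107082 (L = Add(-53337, 160419) = 107082)
F = Mul(2479, I, Pow(2, Rational(1, 2))) (F = Mul(Mul(Mul(I, Pow(2, Rational(1, 2))), -37), -67) = Mul(Mul(-37, I, Pow(2, Rational(1, 2))), -67) = Mul(2479, I, Pow(2, Rational(1, 2))) ≈ Mul(3505.8, I))
Add(F, L) = Add(Mul(2479, I, Pow(2, Rational(1, 2))), 107082) = Add(107082, Mul(2479, I, Pow(2, Rational(1, 2))))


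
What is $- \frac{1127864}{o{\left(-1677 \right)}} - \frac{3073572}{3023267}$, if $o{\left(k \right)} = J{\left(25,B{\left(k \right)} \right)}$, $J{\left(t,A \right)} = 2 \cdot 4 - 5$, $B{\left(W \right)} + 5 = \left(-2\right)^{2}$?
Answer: $- \frac{3409843232404}{9069801} \approx -3.7596 \cdot 10^{5}$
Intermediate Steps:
$B{\left(W \right)} = -1$ ($B{\left(W \right)} = -5 + \left(-2\right)^{2} = -5 + 4 = -1$)
$J{\left(t,A \right)} = 3$ ($J{\left(t,A \right)} = 8 - 5 = 3$)
$o{\left(k \right)} = 3$
$- \frac{1127864}{o{\left(-1677 \right)}} - \frac{3073572}{3023267} = - \frac{1127864}{3} - \frac{3073572}{3023267} = - \frac{3409843232404}{9069801}$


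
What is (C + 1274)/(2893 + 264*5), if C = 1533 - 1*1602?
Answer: 1205/4213 ≈ 0.28602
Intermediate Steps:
C = -69 (C = 1533 - 1602 = -69)
(C + 1274)/(2893 + 264*5) = (-69 + 1274)/(2893 + 264*5) = 1205/(2893 + 1320) = 1205/4213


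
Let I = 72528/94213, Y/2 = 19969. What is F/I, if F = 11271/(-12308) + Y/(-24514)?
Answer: -303957342673/91945486272 ≈ -3.3058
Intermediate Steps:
Y = 39938 (Y = 2*19969 = 39938)
I = 72528/94213 (I = 72528*(1/94213) = 72528/94213 ≈ 0.76983)
F = -22583947/8874068 (F = 11271/(-12308) + 39938/(-24514) = 11271*(-1/12308) + 39938*(-1/24514) = -663/724 - 19969/12257 = -22583947/8874068 ≈ -2.5449)
F/I = -22583947/(8874068*72528/94213) = -22583947/8874068*94213/72528 = -303957342673/91945486272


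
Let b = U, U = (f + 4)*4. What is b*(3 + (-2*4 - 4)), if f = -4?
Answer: 0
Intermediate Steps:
U = 0 (U = (-4 + 4)*4 = 0*4 = 0)
b = 0
b*(3 + (-2*4 - 4)) = 0*(3 + (-2*4 - 4)) = 0*(3 + (-8 - 4)) = 0*(3 - 12) = 0*(-9) = 0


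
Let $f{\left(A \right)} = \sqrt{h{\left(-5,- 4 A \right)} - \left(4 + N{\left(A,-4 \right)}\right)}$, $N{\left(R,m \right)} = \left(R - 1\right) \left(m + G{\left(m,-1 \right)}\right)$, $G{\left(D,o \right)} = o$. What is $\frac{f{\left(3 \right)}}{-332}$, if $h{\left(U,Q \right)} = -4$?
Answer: $- \frac{\sqrt{2}}{332} \approx -0.0042597$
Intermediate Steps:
$N{\left(R,m \right)} = \left(-1 + R\right) \left(-1 + m\right)$ ($N{\left(R,m \right)} = \left(R - 1\right) \left(m - 1\right) = \left(-1 + R\right) \left(-1 + m\right)$)
$f{\left(A \right)} = \sqrt{-13 + 5 A}$ ($f{\left(A \right)} = \sqrt{-4 - \left(5 + 4 - A + A \left(-4\right)\right)} = \sqrt{-4 - \left(9 - 5 A\right)} = \sqrt{-4 + \left(-4 + \left(-5 + 5 A\right)\right)} = \sqrt{-4 + \left(-9 + 5 A\right)} = \sqrt{-13 + 5 A}$)
$\frac{f{\left(3 \right)}}{-332} = \frac{\sqrt{-13 + 5 \cdot 3}}{-332} = \sqrt{-13 + 15} \left(- \frac{1}{332}\right) = \sqrt{2} \left(- \frac{1}{332}\right) = - \frac{\sqrt{2}}{332}$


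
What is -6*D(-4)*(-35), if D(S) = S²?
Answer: 3360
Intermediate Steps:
-6*D(-4)*(-35) = -6*(-4)²*(-35) = -6*16*(-35) = -96*(-35) = 3360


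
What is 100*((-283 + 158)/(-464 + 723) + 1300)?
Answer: 33657500/259 ≈ 1.2995e+5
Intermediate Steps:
100*((-283 + 158)/(-464 + 723) + 1300) = 100*(-125/259 + 1300) = 100*(336575/259) = 33657500/259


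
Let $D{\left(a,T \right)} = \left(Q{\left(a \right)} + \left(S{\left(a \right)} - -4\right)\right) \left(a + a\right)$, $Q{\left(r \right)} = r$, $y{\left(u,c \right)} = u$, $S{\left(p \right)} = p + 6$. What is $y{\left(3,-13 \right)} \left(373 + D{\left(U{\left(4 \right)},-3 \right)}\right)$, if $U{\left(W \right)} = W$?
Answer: $1551$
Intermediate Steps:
$S{\left(p \right)} = 6 + p$
$D{\left(a,T \right)} = 2 a \left(10 + 2 a\right)$ ($D{\left(a,T \right)} = \left(a + \left(\left(6 + a\right) - -4\right)\right) \left(a + a\right) = \left(a + \left(\left(6 + a\right) + 4\right)\right) 2 a = \left(a + \left(10 + a\right)\right) 2 a = \left(10 + 2 a\right) 2 a = 2 a \left(10 + 2 a\right)$)
$y{\left(3,-13 \right)} \left(373 + D{\left(U{\left(4 \right)},-3 \right)}\right) = 3 \left(373 + 4 \cdot 4 \left(5 + 4\right)\right) = 3 \left(373 + 4 \cdot 4 \cdot 9\right) = 3 \left(373 + 144\right) = 3 \cdot 517 = 1551$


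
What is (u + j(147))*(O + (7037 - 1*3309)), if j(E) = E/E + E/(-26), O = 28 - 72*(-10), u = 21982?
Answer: 1278817818/13 ≈ 9.8371e+7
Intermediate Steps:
O = 748 (O = 28 + 720 = 748)
j(E) = 1 - E/26 (j(E) = 1 + E*(-1/26) = 1 - E/26)
(u + j(147))*(O + (7037 - 1*3309)) = (21982 + (1 - 1/26*147))*(748 + (7037 - 1*3309)) = (21982 + (1 - 147/26))*(748 + (7037 - 3309)) = (21982 - 121/26)*(748 + 3728) = (571411/26)*4476 = 1278817818/13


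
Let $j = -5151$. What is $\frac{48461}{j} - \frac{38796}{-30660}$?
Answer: $- \frac{107164672}{13160805} \approx -8.1427$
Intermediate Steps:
$\frac{48461}{j} - \frac{38796}{-30660} = \frac{48461}{-5151} - \frac{38796}{-30660} = 48461 \left(- \frac{1}{5151}\right) - - \frac{3233}{2555} = - \frac{48461}{5151} + \frac{3233}{2555} = - \frac{107164672}{13160805}$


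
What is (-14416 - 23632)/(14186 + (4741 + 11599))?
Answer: -19024/15263 ≈ -1.2464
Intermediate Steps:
(-14416 - 23632)/(14186 + (4741 + 11599)) = -38048/(14186 + 16340) = -38048/30526 = -38048*1/30526 = -19024/15263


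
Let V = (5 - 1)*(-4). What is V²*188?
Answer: 48128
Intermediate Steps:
V = -16 (V = 4*(-4) = -16)
V²*188 = (-16)²*188 = 256*188 = 48128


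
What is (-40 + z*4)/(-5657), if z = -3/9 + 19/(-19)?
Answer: 136/16971 ≈ 0.0080137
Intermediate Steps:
z = -4/3 (z = -3*1/9 + 19*(-1/19) = -1/3 - 1 = -4/3 ≈ -1.3333)
(-40 + z*4)/(-5657) = (-40 - 4/3*4)/(-5657) = (-40 - 16/3)*(-1/5657) = -136/3*(-1/5657) = 136/16971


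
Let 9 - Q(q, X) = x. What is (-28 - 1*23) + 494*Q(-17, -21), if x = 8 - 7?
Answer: 3901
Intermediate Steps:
x = 1
Q(q, X) = 8 (Q(q, X) = 9 - 1*1 = 9 - 1 = 8)
(-28 - 1*23) + 494*Q(-17, -21) = (-28 - 1*23) + 494*8 = (-28 - 23) + 3952 = -51 + 3952 = 3901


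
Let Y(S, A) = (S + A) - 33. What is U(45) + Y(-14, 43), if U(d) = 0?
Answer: -4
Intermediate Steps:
Y(S, A) = -33 + A + S (Y(S, A) = (A + S) - 33 = -33 + A + S)
U(45) + Y(-14, 43) = 0 + (-33 + 43 - 14) = 0 - 4 = -4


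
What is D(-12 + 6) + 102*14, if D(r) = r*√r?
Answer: 1428 - 6*I*√6 ≈ 1428.0 - 14.697*I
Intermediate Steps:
D(r) = r^(3/2)
D(-12 + 6) + 102*14 = (-12 + 6)^(3/2) + 102*14 = (-6)^(3/2) + 1428 = -6*I*√6 + 1428 = 1428 - 6*I*√6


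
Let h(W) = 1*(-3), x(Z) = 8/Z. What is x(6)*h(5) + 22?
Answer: 18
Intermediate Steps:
h(W) = -3
x(6)*h(5) + 22 = (8/6)*(-3) + 22 = (8*(1/6))*(-3) + 22 = (4/3)*(-3) + 22 = -4 + 22 = 18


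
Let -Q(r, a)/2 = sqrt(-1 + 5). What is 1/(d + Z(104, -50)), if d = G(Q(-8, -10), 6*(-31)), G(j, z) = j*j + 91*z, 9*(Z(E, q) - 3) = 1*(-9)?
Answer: -1/16908 ≈ -5.9144e-5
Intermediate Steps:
Z(E, q) = 2 (Z(E, q) = 3 + (1*(-9))/9 = 3 + (1/9)*(-9) = 3 - 1 = 2)
Q(r, a) = -4 (Q(r, a) = -2*sqrt(-1 + 5) = -2*sqrt(4) = -2*2 = -4)
G(j, z) = j**2 + 91*z
d = -16910 (d = (-4)**2 + 91*(6*(-31)) = 16 + 91*(-186) = 16 - 16926 = -16910)
1/(d + Z(104, -50)) = 1/(-16910 + 2) = 1/(-16908) = -1/16908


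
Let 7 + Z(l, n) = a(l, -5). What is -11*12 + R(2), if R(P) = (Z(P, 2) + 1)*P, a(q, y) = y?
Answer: -154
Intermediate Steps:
Z(l, n) = -12 (Z(l, n) = -7 - 5 = -12)
R(P) = -11*P (R(P) = (-12 + 1)*P = -11*P)
-11*12 + R(2) = -11*12 - 11*2 = -132 - 22 = -154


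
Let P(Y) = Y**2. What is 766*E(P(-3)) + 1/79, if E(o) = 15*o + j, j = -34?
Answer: 6111915/79 ≈ 77366.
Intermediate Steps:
E(o) = -34 + 15*o (E(o) = 15*o - 34 = -34 + 15*o)
766*E(P(-3)) + 1/79 = 766*(-34 + 15*(-3)**2) + 1/79 = 766*(-34 + 15*9) + 1/79 = 766*(-34 + 135) + 1/79 = 766*101 + 1/79 = 77366 + 1/79 = 6111915/79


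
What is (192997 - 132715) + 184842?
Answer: 245124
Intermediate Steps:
(192997 - 132715) + 184842 = 60282 + 184842 = 245124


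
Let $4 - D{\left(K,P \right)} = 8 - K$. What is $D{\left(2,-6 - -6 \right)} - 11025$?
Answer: $-11027$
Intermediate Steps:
$D{\left(K,P \right)} = -4 + K$ ($D{\left(K,P \right)} = 4 - \left(8 - K\right) = 4 + \left(-8 + K\right) = -4 + K$)
$D{\left(2,-6 - -6 \right)} - 11025 = \left(-4 + 2\right) - 11025 = -2 - 11025 = -11027$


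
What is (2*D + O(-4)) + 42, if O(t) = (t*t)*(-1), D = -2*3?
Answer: 14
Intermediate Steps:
D = -6
O(t) = -t² (O(t) = t²*(-1) = -t²)
(2*D + O(-4)) + 42 = (2*(-6) - 1*(-4)²) + 42 = (-12 - 1*16) + 42 = (-12 - 16) + 42 = -28 + 42 = 14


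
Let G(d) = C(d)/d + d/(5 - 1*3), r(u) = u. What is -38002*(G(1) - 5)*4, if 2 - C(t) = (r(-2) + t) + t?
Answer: 380020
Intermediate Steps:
C(t) = 4 - 2*t (C(t) = 2 - ((-2 + t) + t) = 2 - (-2 + 2*t) = 2 + (2 - 2*t) = 4 - 2*t)
G(d) = d/2 + (4 - 2*d)/d (G(d) = (4 - 2*d)/d + d/(5 - 1*3) = (4 - 2*d)/d + d/(5 - 3) = (4 - 2*d)/d + d/2 = d/2 + (4 - 2*d)/d)
-38002*(G(1) - 5)*4 = -38002*((-2 + (½)*1 + 4/1) - 5)*4 = -38002*((-2 + ½ + 4*1) - 5)*4 = -38002*((-2 + ½ + 4) - 5)*4 = -38002*(5/2 - 5)*4 = -(-95005)*4 = -38002*(-10) = 380020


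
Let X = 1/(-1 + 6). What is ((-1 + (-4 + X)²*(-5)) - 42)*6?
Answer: -3456/5 ≈ -691.20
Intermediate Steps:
X = ⅕ (X = 1/5 = ⅕ ≈ 0.20000)
((-1 + (-4 + X)²*(-5)) - 42)*6 = ((-1 + (-4 + ⅕)²*(-5)) - 42)*6 = ((-1 + (-19/5)²*(-5)) - 42)*6 = ((-1 + (361/25)*(-5)) - 42)*6 = ((-1 - 361/5) - 42)*6 = (-366/5 - 42)*6 = -576/5*6 = -3456/5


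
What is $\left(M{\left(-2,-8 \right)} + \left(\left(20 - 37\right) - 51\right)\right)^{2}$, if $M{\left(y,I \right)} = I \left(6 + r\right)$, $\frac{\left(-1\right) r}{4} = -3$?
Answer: $44944$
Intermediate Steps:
$r = 12$ ($r = \left(-4\right) \left(-3\right) = 12$)
$M{\left(y,I \right)} = 18 I$ ($M{\left(y,I \right)} = I \left(6 + 12\right) = I 18 = 18 I$)
$\left(M{\left(-2,-8 \right)} + \left(\left(20 - 37\right) - 51\right)\right)^{2} = \left(18 \left(-8\right) + \left(\left(20 - 37\right) - 51\right)\right)^{2} = \left(-144 - 68\right)^{2} = \left(-212\right)^{2} = 44944$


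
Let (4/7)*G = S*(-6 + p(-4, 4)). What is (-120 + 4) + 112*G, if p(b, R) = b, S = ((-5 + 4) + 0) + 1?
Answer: -116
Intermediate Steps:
S = 0 (S = (-1 + 0) + 1 = -1 + 1 = 0)
G = 0 (G = 7*(0*(-6 - 4))/4 = 7*(0*(-10))/4 = (7/4)*0 = 0)
(-120 + 4) + 112*G = (-120 + 4) + 112*0 = -116 + 0 = -116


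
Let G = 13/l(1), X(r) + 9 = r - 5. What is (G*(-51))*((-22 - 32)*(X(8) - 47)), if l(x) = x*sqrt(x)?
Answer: -1897506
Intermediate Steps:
X(r) = -14 + r (X(r) = -9 + (r - 5) = -9 + (-5 + r) = -14 + r)
l(x) = x**(3/2)
G = 13 (G = 13/(1**(3/2)) = 13/1 = 13*1 = 13)
(G*(-51))*((-22 - 32)*(X(8) - 47)) = (13*(-51))*((-22 - 32)*((-14 + 8) - 47)) = -(-35802)*(-6 - 47) = -(-35802)*(-53) = -663*2862 = -1897506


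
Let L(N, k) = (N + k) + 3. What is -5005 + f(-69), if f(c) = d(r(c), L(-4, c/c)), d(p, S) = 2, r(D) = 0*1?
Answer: -5003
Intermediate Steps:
L(N, k) = 3 + N + k
r(D) = 0
f(c) = 2
-5005 + f(-69) = -5005 + 2 = -5003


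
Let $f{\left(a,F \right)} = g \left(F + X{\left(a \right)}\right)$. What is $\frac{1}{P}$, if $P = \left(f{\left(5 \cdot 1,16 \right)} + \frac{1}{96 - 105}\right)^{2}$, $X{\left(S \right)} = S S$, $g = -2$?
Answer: $\frac{81}{546121} \approx 0.00014832$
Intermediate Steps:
$X{\left(S \right)} = S^{2}$
$f{\left(a,F \right)} = - 2 F - 2 a^{2}$ ($f{\left(a,F \right)} = - 2 \left(F + a^{2}\right) = - 2 F - 2 a^{2}$)
$P = \frac{546121}{81}$ ($P = \left(\left(\left(-2\right) 16 - 2 \left(5 \cdot 1\right)^{2}\right) + \frac{1}{96 - 105}\right)^{2} = \left(\left(-32 - 2 \cdot 5^{2}\right) + \frac{1}{-9}\right)^{2} = \left(\left(-32 - 50\right) - \frac{1}{9}\right)^{2} = \left(-82 - \frac{1}{9}\right)^{2} = \left(- \frac{739}{9}\right)^{2} = \frac{546121}{81} \approx 6742.2$)
$\frac{1}{P} = \frac{1}{\frac{546121}{81}} = \frac{81}{546121}$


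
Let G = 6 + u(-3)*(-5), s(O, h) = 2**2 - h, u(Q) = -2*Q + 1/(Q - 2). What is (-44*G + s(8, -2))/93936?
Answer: 509/46968 ≈ 0.010837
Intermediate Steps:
u(Q) = 1/(-2 + Q) - 2*Q (u(Q) = -2*Q + 1/(-2 + Q) = 1/(-2 + Q) - 2*Q)
s(O, h) = 4 - h
G = -23 (G = 6 + ((1 - 2*(-3)**2 + 4*(-3))/(-2 - 3))*(-5) = 6 + ((1 - 2*9 - 12)/(-5))*(-5) = 6 - (1 - 18 - 12)/5*(-5) = 6 - 1/5*(-29)*(-5) = 6 + (29/5)*(-5) = 6 - 29 = -23)
(-44*G + s(8, -2))/93936 = (-44*(-23) + (4 - 1*(-2)))/93936 = (1012 + (4 + 2))*(1/93936) = (1012 + 6)*(1/93936) = 1018*(1/93936) = 509/46968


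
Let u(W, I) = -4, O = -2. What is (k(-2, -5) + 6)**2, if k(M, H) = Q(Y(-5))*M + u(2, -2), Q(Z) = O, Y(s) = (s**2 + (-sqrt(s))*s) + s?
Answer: 36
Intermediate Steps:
Y(s) = s + s**2 - s**(3/2) (Y(s) = (s**2 - s**(3/2)) + s = s + s**2 - s**(3/2))
Q(Z) = -2
k(M, H) = -4 - 2*M (k(M, H) = -2*M - 4 = -4 - 2*M)
(k(-2, -5) + 6)**2 = ((-4 - 2*(-2)) + 6)**2 = ((-4 + 4) + 6)**2 = (0 + 6)**2 = 6**2 = 36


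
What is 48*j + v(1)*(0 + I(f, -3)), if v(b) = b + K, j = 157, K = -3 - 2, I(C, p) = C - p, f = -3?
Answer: 7536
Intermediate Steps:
K = -5
v(b) = -5 + b (v(b) = b - 5 = -5 + b)
48*j + v(1)*(0 + I(f, -3)) = 48*157 + (-5 + 1)*(0 + (-3 - 1*(-3))) = 7536 - 4*(0 + (-3 + 3)) = 7536 - 4*(0 + 0) = 7536 - 4*0 = 7536 + 0 = 7536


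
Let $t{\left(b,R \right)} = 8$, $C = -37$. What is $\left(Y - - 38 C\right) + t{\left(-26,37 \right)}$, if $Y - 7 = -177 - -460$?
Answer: $-1108$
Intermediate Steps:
$Y = 290$ ($Y = 7 - -283 = 7 + \left(-177 + 460\right) = 7 + 283 = 290$)
$\left(Y - - 38 C\right) + t{\left(-26,37 \right)} = \left(290 - \left(-38\right) \left(-37\right)\right) + 8 = \left(290 - 1406\right) + 8 = -1116 + 8 = -1108$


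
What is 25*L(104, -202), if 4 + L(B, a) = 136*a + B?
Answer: -684300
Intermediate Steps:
L(B, a) = -4 + B + 136*a (L(B, a) = -4 + (136*a + B) = -4 + (B + 136*a) = -4 + B + 136*a)
25*L(104, -202) = 25*(-4 + 104 + 136*(-202)) = 25*(-4 + 104 - 27472) = 25*(-27372) = -684300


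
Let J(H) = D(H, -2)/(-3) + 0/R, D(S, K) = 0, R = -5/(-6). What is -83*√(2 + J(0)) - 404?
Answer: -404 - 83*√2 ≈ -521.38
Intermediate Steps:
R = ⅚ (R = -5*(-⅙) = ⅚ ≈ 0.83333)
J(H) = 0 (J(H) = 0/(-3) + 0/(⅚) = 0*(-⅓) + 0*(6/5) = 0 + 0 = 0)
-83*√(2 + J(0)) - 404 = -83*√(2 + 0) - 404 = -83*√2 - 404 = -404 - 83*√2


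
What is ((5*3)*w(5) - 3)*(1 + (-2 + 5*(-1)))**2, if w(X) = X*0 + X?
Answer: 2592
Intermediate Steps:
w(X) = X (w(X) = 0 + X = X)
((5*3)*w(5) - 3)*(1 + (-2 + 5*(-1)))**2 = ((5*3)*5 - 3)*(1 + (-2 + 5*(-1)))**2 = (15*5 - 3)*(1 + (-2 - 5))**2 = (75 - 3)*(1 - 7)**2 = 72*(-6)**2 = 72*36 = 2592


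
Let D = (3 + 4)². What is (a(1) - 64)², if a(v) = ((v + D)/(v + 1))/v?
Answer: 1521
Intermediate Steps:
D = 49 (D = 7² = 49)
a(v) = (49 + v)/(v*(1 + v)) (a(v) = ((v + 49)/(v + 1))/v = ((49 + v)/(1 + v))/v = (49 + v)/(v*(1 + v)))
(a(1) - 64)² = ((49 + 1)/(1*(1 + 1)) - 64)² = (1*50/2 - 64)² = (1*(½)*50 - 64)² = (25 - 64)² = (-39)² = 1521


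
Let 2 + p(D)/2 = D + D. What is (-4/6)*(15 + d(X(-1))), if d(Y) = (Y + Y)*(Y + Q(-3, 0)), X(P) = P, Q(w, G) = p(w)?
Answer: -98/3 ≈ -32.667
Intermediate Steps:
p(D) = -4 + 4*D (p(D) = -4 + 2*(D + D) = -4 + 2*(2*D) = -4 + 4*D)
Q(w, G) = -4 + 4*w
d(Y) = 2*Y*(-16 + Y) (d(Y) = (Y + Y)*(Y + (-4 + 4*(-3))) = (2*Y)*(Y + (-4 - 12)) = (2*Y)*(Y - 16) = (2*Y)*(-16 + Y) = 2*Y*(-16 + Y))
(-4/6)*(15 + d(X(-1))) = (-4/6)*(15 + 2*(-1)*(-16 - 1)) = (-4*1/6)*(15 + 2*(-1)*(-17)) = -2*(15 + 34)/3 = -2/3*49 = -98/3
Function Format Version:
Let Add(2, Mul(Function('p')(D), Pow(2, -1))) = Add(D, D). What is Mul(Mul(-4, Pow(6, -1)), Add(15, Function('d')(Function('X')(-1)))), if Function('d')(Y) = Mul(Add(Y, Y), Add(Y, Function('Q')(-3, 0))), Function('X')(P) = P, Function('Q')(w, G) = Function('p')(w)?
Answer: Rational(-98, 3) ≈ -32.667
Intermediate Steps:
Function('p')(D) = Add(-4, Mul(4, D)) (Function('p')(D) = Add(-4, Mul(2, Add(D, D))) = Add(-4, Mul(2, Mul(2, D))) = Add(-4, Mul(4, D)))
Function('Q')(w, G) = Add(-4, Mul(4, w))
Function('d')(Y) = Mul(2, Y, Add(-16, Y)) (Function('d')(Y) = Mul(Add(Y, Y), Add(Y, Add(-4, Mul(4, -3)))) = Mul(Mul(2, Y), Add(Y, Add(-4, -12))) = Mul(Mul(2, Y), Add(Y, -16)) = Mul(Mul(2, Y), Add(-16, Y)) = Mul(2, Y, Add(-16, Y)))
Mul(Mul(-4, Pow(6, -1)), Add(15, Function('d')(Function('X')(-1)))) = Mul(Mul(-4, Pow(6, -1)), Add(15, Mul(2, -1, Add(-16, -1)))) = Mul(Mul(-4, Rational(1, 6)), Add(15, Mul(2, -1, -17))) = Mul(Rational(-2, 3), Add(15, 34)) = Mul(Rational(-2, 3), 49) = Rational(-98, 3)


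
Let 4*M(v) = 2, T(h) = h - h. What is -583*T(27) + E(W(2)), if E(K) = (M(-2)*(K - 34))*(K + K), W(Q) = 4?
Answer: -120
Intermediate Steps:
T(h) = 0
M(v) = 1/2 (M(v) = (1/4)*2 = 1/2)
E(K) = 2*K*(-17 + K/2) (E(K) = ((K - 34)/2)*(K + K) = ((-34 + K)/2)*(2*K) = (-17 + K/2)*(2*K) = 2*K*(-17 + K/2))
-583*T(27) + E(W(2)) = -583*0 + 4*(-34 + 4) = 0 + 4*(-30) = 0 - 120 = -120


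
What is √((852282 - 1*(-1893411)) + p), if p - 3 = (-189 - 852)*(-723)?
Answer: √3498339 ≈ 1870.4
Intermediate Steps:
p = 752646 (p = 3 + (-189 - 852)*(-723) = 3 - 1041*(-723) = 3 + 752643 = 752646)
√((852282 - 1*(-1893411)) + p) = √((852282 - 1*(-1893411)) + 752646) = √((852282 + 1893411) + 752646) = √(2745693 + 752646) = √3498339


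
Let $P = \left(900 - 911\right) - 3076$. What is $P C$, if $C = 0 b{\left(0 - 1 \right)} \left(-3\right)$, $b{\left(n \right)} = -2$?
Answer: $0$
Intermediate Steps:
$C = 0$ ($C = 0 \left(-2\right) \left(-3\right) = 0 \left(-3\right) = 0$)
$P = -3087$ ($P = -11 - 3076 = -3087$)
$P C = \left(-3087\right) 0 = 0$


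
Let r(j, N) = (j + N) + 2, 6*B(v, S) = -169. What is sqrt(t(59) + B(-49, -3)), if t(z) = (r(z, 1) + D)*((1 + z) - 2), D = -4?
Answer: sqrt(120090)/6 ≈ 57.757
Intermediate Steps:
B(v, S) = -169/6 (B(v, S) = (1/6)*(-169) = -169/6)
r(j, N) = 2 + N + j (r(j, N) = (N + j) + 2 = 2 + N + j)
t(z) = (-1 + z)**2 (t(z) = ((2 + 1 + z) - 4)*((1 + z) - 2) = ((3 + z) - 4)*(-1 + z) = (-1 + z)*(-1 + z) = (-1 + z)**2)
sqrt(t(59) + B(-49, -3)) = sqrt((1 + 59**2 - 2*59) - 169/6) = sqrt((1 + 3481 - 118) - 169/6) = sqrt(3364 - 169/6) = sqrt(20015/6) = sqrt(120090)/6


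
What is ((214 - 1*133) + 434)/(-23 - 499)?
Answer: -515/522 ≈ -0.98659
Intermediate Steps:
((214 - 1*133) + 434)/(-23 - 499) = ((214 - 133) + 434)/(-522) = (81 + 434)*(-1/522) = 515*(-1/522) = -515/522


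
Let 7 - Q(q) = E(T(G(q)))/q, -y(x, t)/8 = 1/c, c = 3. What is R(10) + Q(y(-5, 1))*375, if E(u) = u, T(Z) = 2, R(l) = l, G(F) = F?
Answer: 11665/4 ≈ 2916.3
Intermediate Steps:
y(x, t) = -8/3
Q(q) = 7 - 2/q
R(10) + Q(y(-5, 1))*375 = 10 + (7 - 2/(-8/3))*375 = 10 + (7 - 2*(-3/8))*375 = 10 + (7 + ¾)*375 = 10 + (31/4)*375 = 10 + 11625/4 = 11665/4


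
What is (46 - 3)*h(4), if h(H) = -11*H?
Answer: -1892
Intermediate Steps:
(46 - 3)*h(4) = (46 - 3)*(-11*4) = 43*(-44) = -1892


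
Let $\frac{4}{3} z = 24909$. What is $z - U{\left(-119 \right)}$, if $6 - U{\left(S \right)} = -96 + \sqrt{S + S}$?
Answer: $\frac{74319}{4} + i \sqrt{238} \approx 18580.0 + 15.427 i$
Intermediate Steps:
$z = \frac{74727}{4}$ ($z = \frac{3}{4} \cdot 24909 = \frac{74727}{4} \approx 18682.0$)
$U{\left(S \right)} = 102 - \sqrt{2} \sqrt{S}$ ($U{\left(S \right)} = 6 - \left(-96 + \sqrt{S + S}\right) = 6 - \left(-96 + \sqrt{2 S}\right) = 6 - \left(-96 + \sqrt{2} \sqrt{S}\right) = 102 - \sqrt{2} \sqrt{S}$)
$z - U{\left(-119 \right)} = \frac{74727}{4} - \left(102 - \sqrt{2} \sqrt{-119}\right) = \frac{74727}{4} - \left(102 - \sqrt{2} i \sqrt{119}\right) = \frac{74727}{4} - \left(102 - i \sqrt{238}\right) = \frac{74319}{4} + i \sqrt{238}$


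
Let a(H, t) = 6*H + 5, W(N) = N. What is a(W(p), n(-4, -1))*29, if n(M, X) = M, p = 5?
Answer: 1015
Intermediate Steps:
a(H, t) = 5 + 6*H
a(W(p), n(-4, -1))*29 = (5 + 6*5)*29 = (5 + 30)*29 = 35*29 = 1015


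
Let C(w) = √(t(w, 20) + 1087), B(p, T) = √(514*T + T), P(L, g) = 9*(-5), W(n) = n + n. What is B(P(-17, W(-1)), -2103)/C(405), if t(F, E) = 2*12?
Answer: I*√1203262995/1111 ≈ 31.222*I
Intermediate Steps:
t(F, E) = 24
W(n) = 2*n
P(L, g) = -45
B(p, T) = √515*√T (B(p, T) = √(515*T) = √515*√T)
C(w) = √1111 (C(w) = √(24 + 1087) = √1111)
B(P(-17, W(-1)), -2103)/C(405) = (√515*√(-2103))/(√1111) = (√515*(I*√2103))*(√1111/1111) = (I*√1083045)*(√1111/1111) = I*√1203262995/1111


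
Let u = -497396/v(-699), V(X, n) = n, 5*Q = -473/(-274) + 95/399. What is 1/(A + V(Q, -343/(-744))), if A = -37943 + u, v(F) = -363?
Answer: -90024/3292384921 ≈ -2.7343e-5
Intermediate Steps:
Q = 11303/28770 (Q = (-473/(-274) + 95/399)/5 = (-473*(-1/274) + 95*(1/399))/5 = (473/274 + 5/21)/5 = (⅕)*(11303/5754) = 11303/28770 ≈ 0.39287)
u = 497396/363 (u = -497396/(-363) = -497396*(-1/363) = 497396/363 ≈ 1370.2)
A = -13275913/363 (A = -37943 + 497396/363 = -13275913/363 ≈ -36573.)
1/(A + V(Q, -343/(-744))) = 1/(-13275913/363 - 343/(-744)) = 1/(-13275913/363 - 343*(-1/744)) = 1/(-13275913/363 + 343/744) = 1/(-3292384921/90024) = -90024/3292384921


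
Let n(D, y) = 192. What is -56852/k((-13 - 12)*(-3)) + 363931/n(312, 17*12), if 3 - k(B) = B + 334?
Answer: 79335785/38976 ≈ 2035.5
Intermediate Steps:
k(B) = -331 - B (k(B) = 3 - (B + 334) = 3 - (334 + B) = 3 + (-334 - B) = -331 - B)
-56852/k((-13 - 12)*(-3)) + 363931/n(312, 17*12) = -56852/(-331 - (-13 - 12)*(-3)) + 363931/192 = -56852/(-331 - (-25)*(-3)) + 363931*(1/192) = -56852/(-331 - 1*75) + 363931/192 = -56852/(-331 - 75) + 363931/192 = -56852/(-406) + 363931/192 = -56852*(-1/406) + 363931/192 = 28426/203 + 363931/192 = 79335785/38976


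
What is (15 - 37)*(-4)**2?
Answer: -352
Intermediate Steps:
(15 - 37)*(-4)**2 = -22*16 = -352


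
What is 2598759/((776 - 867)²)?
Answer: 2598759/8281 ≈ 313.82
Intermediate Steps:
2598759/((776 - 867)²) = 2598759/((-91)²) = 2598759/8281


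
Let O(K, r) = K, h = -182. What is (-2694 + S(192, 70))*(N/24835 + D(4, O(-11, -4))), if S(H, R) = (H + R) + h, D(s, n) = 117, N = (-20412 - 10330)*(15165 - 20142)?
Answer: -407545156206/24835 ≈ -1.6410e+7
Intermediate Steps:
N = 153002934 (N = -30742*(-4977) = 153002934)
S(H, R) = -182 + H + R (S(H, R) = (H + R) - 182 = -182 + H + R)
(-2694 + S(192, 70))*(N/24835 + D(4, O(-11, -4))) = (-2694 + (-182 + 192 + 70))*(153002934/24835 + 117) = (-2694 + 80)*(153002934*(1/24835) + 117) = -2614*(153002934/24835 + 117) = -2614*155908629/24835 = -407545156206/24835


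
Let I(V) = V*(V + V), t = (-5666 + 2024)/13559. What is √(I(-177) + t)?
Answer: 2*√2879850856155/13559 ≈ 250.32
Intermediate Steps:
t = -3642/13559 (t = -3642*1/13559 = -3642/13559 ≈ -0.26860)
I(V) = 2*V² (I(V) = V*(2*V) = 2*V²)
√(I(-177) + t) = √(2*(-177)² - 3642/13559) = √(2*31329 - 3642/13559) = √(62658 - 3642/13559) = √(849576180/13559) = 2*√2879850856155/13559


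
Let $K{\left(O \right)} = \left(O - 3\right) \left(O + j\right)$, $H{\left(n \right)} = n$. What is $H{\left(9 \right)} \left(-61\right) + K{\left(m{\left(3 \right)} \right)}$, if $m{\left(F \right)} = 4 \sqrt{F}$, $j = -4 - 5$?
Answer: $-474 - 48 \sqrt{3} \approx -557.14$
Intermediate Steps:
$j = -9$
$K{\left(O \right)} = \left(-9 + O\right) \left(-3 + O\right)$ ($K{\left(O \right)} = \left(O - 3\right) \left(O - 9\right) = \left(-3 + O\right) \left(-9 + O\right) = \left(-9 + O\right) \left(-3 + O\right)$)
$H{\left(9 \right)} \left(-61\right) + K{\left(m{\left(3 \right)} \right)} = 9 \left(-61\right) + \left(27 + \left(4 \sqrt{3}\right)^{2} - 12 \cdot 4 \sqrt{3}\right) = -549 + \left(27 + 48 - 48 \sqrt{3}\right) = -549 + \left(75 - 48 \sqrt{3}\right) = -474 - 48 \sqrt{3}$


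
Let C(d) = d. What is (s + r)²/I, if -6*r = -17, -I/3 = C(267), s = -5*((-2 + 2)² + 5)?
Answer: -17689/28836 ≈ -0.61343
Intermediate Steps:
s = -25 (s = -5*(0² + 5) = -5*(0 + 5) = -5*5 = -25)
I = -801 (I = -3*267 = -801)
r = 17/6 (r = -⅙*(-17) = 17/6 ≈ 2.8333)
(s + r)²/I = (-25 + 17/6)²/(-801) = (-133/6)²*(-1/801) = (17689/36)*(-1/801) = -17689/28836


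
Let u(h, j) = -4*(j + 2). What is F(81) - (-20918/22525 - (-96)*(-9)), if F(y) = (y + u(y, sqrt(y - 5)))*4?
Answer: 26059818/22525 - 32*sqrt(19) ≈ 1017.4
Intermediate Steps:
u(h, j) = -8 - 4*j (u(h, j) = -4*(2 + j) = -8 - 4*j)
F(y) = -32 - 16*sqrt(-5 + y) + 4*y (F(y) = (y + (-8 - 4*sqrt(y - 5)))*4 = (y + (-8 - 4*sqrt(-5 + y)))*4 = (-8 + y - 4*sqrt(-5 + y))*4 = -32 - 16*sqrt(-5 + y) + 4*y)
F(81) - (-20918/22525 - (-96)*(-9)) = (-32 - 16*sqrt(-5 + 81) + 4*81) - (-20918/22525 - (-96)*(-9)) = (-32 - 32*sqrt(19) + 324) - (-20918*1/22525 - 1*864) = (-32 - 32*sqrt(19) + 324) - (-20918/22525 - 864) = (-32 - 32*sqrt(19) + 324) - 1*(-19482518/22525) = (292 - 32*sqrt(19)) + 19482518/22525 = 26059818/22525 - 32*sqrt(19)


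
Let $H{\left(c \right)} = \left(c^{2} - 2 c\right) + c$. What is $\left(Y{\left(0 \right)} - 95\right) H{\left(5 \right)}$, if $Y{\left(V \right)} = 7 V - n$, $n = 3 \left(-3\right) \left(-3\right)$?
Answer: $-2440$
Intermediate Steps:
$n = 27$ ($n = \left(-9\right) \left(-3\right) = 27$)
$H{\left(c \right)} = c^{2} - c$
$Y{\left(V \right)} = -27 + 7 V$ ($Y{\left(V \right)} = 7 V - 27 = -27 + 7 V$)
$\left(Y{\left(0 \right)} - 95\right) H{\left(5 \right)} = \left(\left(-27 + 7 \cdot 0\right) - 95\right) 5 \left(-1 + 5\right) = \left(\left(-27 + 0\right) - 95\right) 5 \cdot 4 = \left(-27 - 95\right) 20 = \left(-122\right) 20 = -2440$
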